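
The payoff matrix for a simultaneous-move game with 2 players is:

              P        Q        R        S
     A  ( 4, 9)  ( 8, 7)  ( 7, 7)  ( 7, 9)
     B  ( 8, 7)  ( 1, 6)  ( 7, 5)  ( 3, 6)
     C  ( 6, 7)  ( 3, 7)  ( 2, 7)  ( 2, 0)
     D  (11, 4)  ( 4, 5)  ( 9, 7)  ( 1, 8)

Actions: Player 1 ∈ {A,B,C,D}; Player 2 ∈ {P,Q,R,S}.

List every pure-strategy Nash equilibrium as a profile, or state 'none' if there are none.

PSNE = {(A,S)}

(A,P): not NE [P1→D gives 11>4]
(A,Q): not NE [P2→S gives 9>7]
(A,R): not NE [P1→D gives 9>7; P2→S gives 9>7]
(A,S): NE
(B,P): not NE [P1→D gives 11>8]
(B,Q): not NE [P1→A gives 8>1; P2→P gives 7>6]
(B,R): not NE [P1→D gives 9>7; P2→P gives 7>5]
(B,S): not NE [P1→A gives 7>3; P2→P gives 7>6]
(C,P): not NE [P1→D gives 11>6]
(C,Q): not NE [P1→A gives 8>3]
(C,R): not NE [P1→D gives 9>2]
(C,S): not NE [P1→A gives 7>2; P2→R gives 7>0]
(D,P): not NE [P2→S gives 8>4]
(D,Q): not NE [P1→A gives 8>4; P2→S gives 8>5]
(D,R): not NE [P2→S gives 8>7]
(D,S): not NE [P1→A gives 7>1]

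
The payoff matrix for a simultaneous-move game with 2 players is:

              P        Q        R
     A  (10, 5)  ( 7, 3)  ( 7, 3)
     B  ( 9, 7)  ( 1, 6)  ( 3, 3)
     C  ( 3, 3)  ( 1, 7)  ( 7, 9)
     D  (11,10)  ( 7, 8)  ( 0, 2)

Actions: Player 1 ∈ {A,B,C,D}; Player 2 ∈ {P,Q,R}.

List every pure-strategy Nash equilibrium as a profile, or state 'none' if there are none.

(A,P): not NE [P1→D gives 11>10]
(A,Q): not NE [P2→P gives 5>3]
(A,R): not NE [P2→P gives 5>3]
(B,P): not NE [P1→D gives 11>9]
(B,Q): not NE [P1→D gives 7>1; P2→P gives 7>6]
(B,R): not NE [P1→C gives 7>3; P2→P gives 7>3]
(C,P): not NE [P1→D gives 11>3; P2→R gives 9>3]
(C,Q): not NE [P1→D gives 7>1; P2→R gives 9>7]
(C,R): NE
(D,P): NE
(D,Q): not NE [P2→P gives 10>8]
(D,R): not NE [P1→C gives 7>0; P2→P gives 10>2]

NE set: (C,R), (D,P)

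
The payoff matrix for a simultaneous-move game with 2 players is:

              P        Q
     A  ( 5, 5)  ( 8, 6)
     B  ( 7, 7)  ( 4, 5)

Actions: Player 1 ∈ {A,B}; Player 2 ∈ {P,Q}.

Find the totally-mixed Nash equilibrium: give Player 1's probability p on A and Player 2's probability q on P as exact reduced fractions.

P1 mixes 2/3 on A; P2 mixes 2/3 on P

P1 indiff ⇒ q·5+(1-q)·8 = q·7+(1-q)·4 ⇒ q(-2) = (1-q)(-4) ⇒ q = 2/3
P2 indiff ⇒ p·5+(1-p)·7 = p·6+(1-p)·5 ⇒ p(-1) = (1-p)(-2) ⇒ p = 2/3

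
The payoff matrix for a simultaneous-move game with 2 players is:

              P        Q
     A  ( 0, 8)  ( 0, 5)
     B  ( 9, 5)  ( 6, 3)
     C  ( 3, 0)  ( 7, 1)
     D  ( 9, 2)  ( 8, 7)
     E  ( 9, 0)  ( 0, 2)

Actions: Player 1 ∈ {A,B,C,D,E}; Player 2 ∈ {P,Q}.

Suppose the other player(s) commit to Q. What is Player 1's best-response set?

u_1(A vs Q) = 0
u_1(B vs Q) = 6
u_1(C vs Q) = 7
u_1(D vs Q) = 8
u_1(E vs Q) = 0
max payoff 8 at {D}

BR_1 = {D}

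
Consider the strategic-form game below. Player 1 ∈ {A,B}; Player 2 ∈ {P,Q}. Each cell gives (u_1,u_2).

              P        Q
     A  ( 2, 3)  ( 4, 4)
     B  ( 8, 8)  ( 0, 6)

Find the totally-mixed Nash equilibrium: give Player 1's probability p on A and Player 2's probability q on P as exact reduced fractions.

p=2/3, q=2/5

P1 indiff ⇒ q·2+(1-q)·4 = q·8+(1-q)·0 ⇒ q(-6) = (1-q)(-4) ⇒ q = 2/5
P2 indiff ⇒ p·3+(1-p)·8 = p·4+(1-p)·6 ⇒ p(-1) = (1-p)(-2) ⇒ p = 2/3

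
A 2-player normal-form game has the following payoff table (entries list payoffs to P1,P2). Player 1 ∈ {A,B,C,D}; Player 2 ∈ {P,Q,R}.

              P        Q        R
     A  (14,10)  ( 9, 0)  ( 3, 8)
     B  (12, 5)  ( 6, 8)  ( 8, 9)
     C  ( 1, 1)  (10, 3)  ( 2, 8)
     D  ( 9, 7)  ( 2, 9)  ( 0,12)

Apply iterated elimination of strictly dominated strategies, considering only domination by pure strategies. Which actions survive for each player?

P1 drop D (A beats it: P:14>9 Q:9>2 R:3>0)
P2 drop Q (R beats it: A:8>0 B:9>8 C:8>3)
P1 drop C (A beats it: P:14>1 R:3>2)
P1→{A,B} P2→{P,R}

Survivors P1:{A,B} P2:{P,R}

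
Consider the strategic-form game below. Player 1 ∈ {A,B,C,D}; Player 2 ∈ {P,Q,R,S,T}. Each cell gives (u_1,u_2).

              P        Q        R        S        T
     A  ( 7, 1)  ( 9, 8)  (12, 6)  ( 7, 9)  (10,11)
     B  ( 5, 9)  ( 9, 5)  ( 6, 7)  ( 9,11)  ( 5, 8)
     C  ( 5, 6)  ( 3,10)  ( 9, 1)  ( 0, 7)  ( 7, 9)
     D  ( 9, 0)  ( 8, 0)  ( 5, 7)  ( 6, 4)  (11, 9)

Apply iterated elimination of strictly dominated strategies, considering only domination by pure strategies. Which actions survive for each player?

IESDS → P1:{A,B,D} P2:{S,T}

P1 drop C (A beats it: P:7>5 Q:9>3 R:12>9 S:7>0 T:10>7)
P2 drop P (S beats it: A:9>1 B:11>9 D:4>0)
P2 drop Q (S beats it: A:9>8 B:11>5 D:4>0)
P2 drop R (T beats it: A:11>6 B:8>7 D:9>7)
P1→{A,B,D} P2→{S,T}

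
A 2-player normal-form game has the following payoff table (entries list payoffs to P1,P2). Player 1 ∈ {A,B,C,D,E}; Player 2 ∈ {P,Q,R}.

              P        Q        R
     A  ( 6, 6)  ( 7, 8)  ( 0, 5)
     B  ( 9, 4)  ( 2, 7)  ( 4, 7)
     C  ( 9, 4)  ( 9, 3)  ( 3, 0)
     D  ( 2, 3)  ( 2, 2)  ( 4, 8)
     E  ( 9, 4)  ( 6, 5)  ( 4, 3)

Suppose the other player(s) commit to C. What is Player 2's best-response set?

u_2(P vs C) = 4
u_2(Q vs C) = 3
u_2(R vs C) = 0
max payoff 4 at {P}

argmax u_2 = {P}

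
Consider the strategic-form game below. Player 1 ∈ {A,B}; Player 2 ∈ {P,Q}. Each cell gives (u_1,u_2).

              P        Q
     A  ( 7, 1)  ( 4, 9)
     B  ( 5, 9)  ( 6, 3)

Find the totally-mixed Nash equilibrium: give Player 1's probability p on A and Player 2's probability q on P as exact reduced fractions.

P1 indiff ⇒ q·7+(1-q)·4 = q·5+(1-q)·6 ⇒ q(2) = (1-q)(2) ⇒ q = 1/2
P2 indiff ⇒ p·1+(1-p)·9 = p·9+(1-p)·3 ⇒ p(-8) = (1-p)(-6) ⇒ p = 3/7

(p,q) = (3/7, 1/2)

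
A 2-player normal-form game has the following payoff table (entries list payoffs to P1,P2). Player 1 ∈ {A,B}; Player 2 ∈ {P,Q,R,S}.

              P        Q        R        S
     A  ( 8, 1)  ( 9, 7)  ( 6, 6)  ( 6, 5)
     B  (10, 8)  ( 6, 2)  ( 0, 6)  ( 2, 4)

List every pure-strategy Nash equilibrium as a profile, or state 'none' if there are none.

PSNE = {(A,Q), (B,P)}

(A,P): not NE [P1→B gives 10>8; P2→Q gives 7>1]
(A,Q): NE
(A,R): not NE [P2→Q gives 7>6]
(A,S): not NE [P2→Q gives 7>5]
(B,P): NE
(B,Q): not NE [P1→A gives 9>6; P2→P gives 8>2]
(B,R): not NE [P1→A gives 6>0; P2→P gives 8>6]
(B,S): not NE [P1→A gives 6>2; P2→P gives 8>4]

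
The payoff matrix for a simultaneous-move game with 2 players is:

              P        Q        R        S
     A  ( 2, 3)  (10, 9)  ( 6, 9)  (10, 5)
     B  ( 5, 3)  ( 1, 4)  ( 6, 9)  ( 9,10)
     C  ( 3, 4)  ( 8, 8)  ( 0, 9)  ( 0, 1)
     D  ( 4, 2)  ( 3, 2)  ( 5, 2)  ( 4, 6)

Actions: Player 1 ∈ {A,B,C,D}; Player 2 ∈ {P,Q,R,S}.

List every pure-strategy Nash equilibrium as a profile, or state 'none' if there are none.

(A,P): not NE [P1→B gives 5>2; P2→R gives 9>3]
(A,Q): NE
(A,R): NE
(A,S): not NE [P2→R gives 9>5]
(B,P): not NE [P2→S gives 10>3]
(B,Q): not NE [P1→A gives 10>1; P2→S gives 10>4]
(B,R): not NE [P2→S gives 10>9]
(B,S): not NE [P1→A gives 10>9]
(C,P): not NE [P1→B gives 5>3; P2→R gives 9>4]
(C,Q): not NE [P1→A gives 10>8; P2→R gives 9>8]
(C,R): not NE [P1→B gives 6>0]
(C,S): not NE [P1→A gives 10>0; P2→R gives 9>1]
(D,P): not NE [P1→B gives 5>4; P2→S gives 6>2]
(D,Q): not NE [P1→A gives 10>3; P2→S gives 6>2]
(D,R): not NE [P1→B gives 6>5; P2→S gives 6>2]
(D,S): not NE [P1→A gives 10>4]

NE set: (A,Q), (A,R)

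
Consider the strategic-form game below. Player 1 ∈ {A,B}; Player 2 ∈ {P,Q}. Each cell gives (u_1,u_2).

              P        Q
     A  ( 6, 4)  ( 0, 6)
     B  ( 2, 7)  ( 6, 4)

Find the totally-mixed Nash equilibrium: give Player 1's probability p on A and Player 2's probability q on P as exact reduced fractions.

P1 indiff ⇒ q·6+(1-q)·0 = q·2+(1-q)·6 ⇒ q(4) = (1-q)(6) ⇒ q = 3/5
P2 indiff ⇒ p·4+(1-p)·7 = p·6+(1-p)·4 ⇒ p(-2) = (1-p)(-3) ⇒ p = 3/5

(p,q) = (3/5, 3/5)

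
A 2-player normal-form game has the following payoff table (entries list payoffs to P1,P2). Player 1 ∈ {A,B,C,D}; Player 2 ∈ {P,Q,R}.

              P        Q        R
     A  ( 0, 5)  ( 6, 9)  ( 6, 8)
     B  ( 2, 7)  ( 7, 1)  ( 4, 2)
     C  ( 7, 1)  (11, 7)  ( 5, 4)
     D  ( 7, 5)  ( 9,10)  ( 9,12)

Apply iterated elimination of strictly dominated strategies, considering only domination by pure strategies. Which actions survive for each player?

IESDS → P1:{C,D} P2:{Q,R}

P1 drop A (D beats it: P:7>0 Q:9>6 R:9>6)
P1 drop B (C beats it: P:7>2 Q:11>7 R:5>4)
P2 drop P (Q beats it: C:7>1 D:10>5)
P1→{C,D} P2→{Q,R}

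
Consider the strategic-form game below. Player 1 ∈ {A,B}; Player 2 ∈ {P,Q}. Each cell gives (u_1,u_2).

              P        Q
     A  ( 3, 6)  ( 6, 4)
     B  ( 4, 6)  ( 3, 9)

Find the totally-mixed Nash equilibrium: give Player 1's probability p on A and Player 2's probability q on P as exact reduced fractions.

P1 indiff ⇒ q·3+(1-q)·6 = q·4+(1-q)·3 ⇒ q(-1) = (1-q)(-3) ⇒ q = 3/4
P2 indiff ⇒ p·6+(1-p)·6 = p·4+(1-p)·9 ⇒ p(2) = (1-p)(3) ⇒ p = 3/5

P1 mixes 3/5 on A; P2 mixes 3/4 on P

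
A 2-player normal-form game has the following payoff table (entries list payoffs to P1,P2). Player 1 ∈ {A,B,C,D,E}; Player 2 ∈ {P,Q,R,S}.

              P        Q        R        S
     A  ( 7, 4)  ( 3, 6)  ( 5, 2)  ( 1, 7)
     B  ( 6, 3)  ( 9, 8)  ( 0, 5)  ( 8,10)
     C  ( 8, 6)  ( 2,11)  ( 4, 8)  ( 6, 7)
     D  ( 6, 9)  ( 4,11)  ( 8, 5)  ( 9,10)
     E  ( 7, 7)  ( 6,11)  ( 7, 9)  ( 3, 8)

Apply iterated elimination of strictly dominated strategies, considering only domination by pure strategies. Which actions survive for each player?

IESDS → P1:{B,D} P2:{Q,S}

P2 drop P (Q beats it: A:6>4 B:8>3 C:11>6 D:11>9 E:11>7)
P1 drop A (D beats it: Q:4>3 R:8>5 S:9>1)
P1 drop C (D beats it: Q:4>2 R:8>4 S:9>6)
P2 drop R (Q beats it: B:8>5 D:11>5 E:11>9)
P1 drop E (B beats it: Q:9>6 S:8>3)
P1→{B,D} P2→{Q,S}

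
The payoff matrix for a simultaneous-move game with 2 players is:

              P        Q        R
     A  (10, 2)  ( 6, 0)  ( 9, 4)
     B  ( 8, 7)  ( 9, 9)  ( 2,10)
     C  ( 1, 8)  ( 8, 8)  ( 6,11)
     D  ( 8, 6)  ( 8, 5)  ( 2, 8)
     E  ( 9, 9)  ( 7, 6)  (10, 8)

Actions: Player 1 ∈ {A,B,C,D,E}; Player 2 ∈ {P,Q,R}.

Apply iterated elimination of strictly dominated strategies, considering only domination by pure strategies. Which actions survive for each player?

P2 drop Q (R beats it: A:4>0 B:10>9 C:11>8 D:8>5 E:8>6)
P1 drop B (A beats it: P:10>8 R:9>2)
P1 drop C (A beats it: P:10>1 R:9>6)
P1 drop D (A beats it: P:10>8 R:9>2)
P1→{A,E} P2→{P,R}

Survivors P1:{A,E} P2:{P,R}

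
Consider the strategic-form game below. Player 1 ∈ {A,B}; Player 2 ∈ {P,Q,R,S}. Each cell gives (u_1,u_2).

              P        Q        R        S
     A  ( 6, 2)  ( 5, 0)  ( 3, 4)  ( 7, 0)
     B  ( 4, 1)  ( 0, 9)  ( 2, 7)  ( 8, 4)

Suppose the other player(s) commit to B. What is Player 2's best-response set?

u_2(P vs B) = 1
u_2(Q vs B) = 9
u_2(R vs B) = 7
u_2(S vs B) = 4
max payoff 9 at {Q}

argmax u_2 = {Q}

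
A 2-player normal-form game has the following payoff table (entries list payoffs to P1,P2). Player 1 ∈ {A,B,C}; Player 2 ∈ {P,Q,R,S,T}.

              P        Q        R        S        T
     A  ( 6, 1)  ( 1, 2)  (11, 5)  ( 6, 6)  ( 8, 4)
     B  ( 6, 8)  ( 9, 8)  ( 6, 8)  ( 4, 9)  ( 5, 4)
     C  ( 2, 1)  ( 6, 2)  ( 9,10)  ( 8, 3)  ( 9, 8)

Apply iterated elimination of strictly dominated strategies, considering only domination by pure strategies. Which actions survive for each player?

P2 drop P (S beats it: A:6>1 B:9>8 C:3>1)
P2 drop Q (S beats it: A:6>2 B:9>8 C:3>2)
P1 drop B (A beats it: R:11>6 S:6>4 T:8>5)
P2 drop T (R beats it: A:5>4 C:10>8)
P1→{A,C} P2→{R,S}

IESDS → P1:{A,C} P2:{R,S}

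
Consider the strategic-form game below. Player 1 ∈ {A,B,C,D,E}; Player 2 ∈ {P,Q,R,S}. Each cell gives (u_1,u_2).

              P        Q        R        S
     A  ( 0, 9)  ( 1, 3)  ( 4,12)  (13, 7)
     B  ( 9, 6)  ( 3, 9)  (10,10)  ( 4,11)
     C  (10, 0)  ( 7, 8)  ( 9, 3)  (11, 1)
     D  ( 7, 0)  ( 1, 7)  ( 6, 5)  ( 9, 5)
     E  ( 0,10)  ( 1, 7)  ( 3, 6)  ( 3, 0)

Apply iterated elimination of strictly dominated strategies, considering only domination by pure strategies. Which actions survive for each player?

Survivors P1:{A,B,C} P2:{Q,R,S}

P1 drop D (C beats it: P:10>7 Q:7>1 R:9>6 S:11>9)
P1 drop E (B beats it: P:9>0 Q:3>1 R:10>3 S:4>3)
P2 drop P (R beats it: A:12>9 B:10>6 C:3>0)
P1→{A,B,C} P2→{Q,R,S}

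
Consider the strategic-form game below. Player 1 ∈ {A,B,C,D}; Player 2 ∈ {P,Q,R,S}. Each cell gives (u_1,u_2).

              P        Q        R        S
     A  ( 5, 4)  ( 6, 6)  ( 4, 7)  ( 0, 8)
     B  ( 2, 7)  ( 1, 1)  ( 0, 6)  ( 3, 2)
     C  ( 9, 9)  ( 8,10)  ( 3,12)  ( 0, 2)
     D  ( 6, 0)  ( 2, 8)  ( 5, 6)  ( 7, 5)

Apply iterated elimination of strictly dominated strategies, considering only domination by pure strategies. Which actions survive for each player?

P1 drop B (D beats it: P:6>2 Q:2>1 R:5>0 S:7>3)
P2 drop P (Q beats it: A:6>4 C:10>9 D:8>0)
P1→{A,C,D} P2→{Q,R,S}

Survivors P1:{A,C,D} P2:{Q,R,S}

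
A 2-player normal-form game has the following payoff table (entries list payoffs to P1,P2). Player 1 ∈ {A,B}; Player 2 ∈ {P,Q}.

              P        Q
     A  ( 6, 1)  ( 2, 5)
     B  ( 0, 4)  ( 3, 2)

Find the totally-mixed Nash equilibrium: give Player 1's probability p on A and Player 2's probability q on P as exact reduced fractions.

(p,q) = (1/3, 1/7)

P1 indiff ⇒ q·6+(1-q)·2 = q·0+(1-q)·3 ⇒ q(6) = (1-q)(1) ⇒ q = 1/7
P2 indiff ⇒ p·1+(1-p)·4 = p·5+(1-p)·2 ⇒ p(-4) = (1-p)(-2) ⇒ p = 1/3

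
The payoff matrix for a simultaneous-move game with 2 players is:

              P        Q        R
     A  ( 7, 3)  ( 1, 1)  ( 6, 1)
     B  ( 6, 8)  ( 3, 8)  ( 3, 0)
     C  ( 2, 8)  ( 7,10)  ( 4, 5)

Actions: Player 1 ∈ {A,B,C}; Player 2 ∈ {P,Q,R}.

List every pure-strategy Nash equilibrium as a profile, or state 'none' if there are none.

Nash profiles: (A,P), (C,Q)

(A,P): NE
(A,Q): not NE [P1→C gives 7>1; P2→P gives 3>1]
(A,R): not NE [P2→P gives 3>1]
(B,P): not NE [P1→A gives 7>6]
(B,Q): not NE [P1→C gives 7>3]
(B,R): not NE [P1→A gives 6>3; P2→Q gives 8>0]
(C,P): not NE [P1→A gives 7>2; P2→Q gives 10>8]
(C,Q): NE
(C,R): not NE [P1→A gives 6>4; P2→Q gives 10>5]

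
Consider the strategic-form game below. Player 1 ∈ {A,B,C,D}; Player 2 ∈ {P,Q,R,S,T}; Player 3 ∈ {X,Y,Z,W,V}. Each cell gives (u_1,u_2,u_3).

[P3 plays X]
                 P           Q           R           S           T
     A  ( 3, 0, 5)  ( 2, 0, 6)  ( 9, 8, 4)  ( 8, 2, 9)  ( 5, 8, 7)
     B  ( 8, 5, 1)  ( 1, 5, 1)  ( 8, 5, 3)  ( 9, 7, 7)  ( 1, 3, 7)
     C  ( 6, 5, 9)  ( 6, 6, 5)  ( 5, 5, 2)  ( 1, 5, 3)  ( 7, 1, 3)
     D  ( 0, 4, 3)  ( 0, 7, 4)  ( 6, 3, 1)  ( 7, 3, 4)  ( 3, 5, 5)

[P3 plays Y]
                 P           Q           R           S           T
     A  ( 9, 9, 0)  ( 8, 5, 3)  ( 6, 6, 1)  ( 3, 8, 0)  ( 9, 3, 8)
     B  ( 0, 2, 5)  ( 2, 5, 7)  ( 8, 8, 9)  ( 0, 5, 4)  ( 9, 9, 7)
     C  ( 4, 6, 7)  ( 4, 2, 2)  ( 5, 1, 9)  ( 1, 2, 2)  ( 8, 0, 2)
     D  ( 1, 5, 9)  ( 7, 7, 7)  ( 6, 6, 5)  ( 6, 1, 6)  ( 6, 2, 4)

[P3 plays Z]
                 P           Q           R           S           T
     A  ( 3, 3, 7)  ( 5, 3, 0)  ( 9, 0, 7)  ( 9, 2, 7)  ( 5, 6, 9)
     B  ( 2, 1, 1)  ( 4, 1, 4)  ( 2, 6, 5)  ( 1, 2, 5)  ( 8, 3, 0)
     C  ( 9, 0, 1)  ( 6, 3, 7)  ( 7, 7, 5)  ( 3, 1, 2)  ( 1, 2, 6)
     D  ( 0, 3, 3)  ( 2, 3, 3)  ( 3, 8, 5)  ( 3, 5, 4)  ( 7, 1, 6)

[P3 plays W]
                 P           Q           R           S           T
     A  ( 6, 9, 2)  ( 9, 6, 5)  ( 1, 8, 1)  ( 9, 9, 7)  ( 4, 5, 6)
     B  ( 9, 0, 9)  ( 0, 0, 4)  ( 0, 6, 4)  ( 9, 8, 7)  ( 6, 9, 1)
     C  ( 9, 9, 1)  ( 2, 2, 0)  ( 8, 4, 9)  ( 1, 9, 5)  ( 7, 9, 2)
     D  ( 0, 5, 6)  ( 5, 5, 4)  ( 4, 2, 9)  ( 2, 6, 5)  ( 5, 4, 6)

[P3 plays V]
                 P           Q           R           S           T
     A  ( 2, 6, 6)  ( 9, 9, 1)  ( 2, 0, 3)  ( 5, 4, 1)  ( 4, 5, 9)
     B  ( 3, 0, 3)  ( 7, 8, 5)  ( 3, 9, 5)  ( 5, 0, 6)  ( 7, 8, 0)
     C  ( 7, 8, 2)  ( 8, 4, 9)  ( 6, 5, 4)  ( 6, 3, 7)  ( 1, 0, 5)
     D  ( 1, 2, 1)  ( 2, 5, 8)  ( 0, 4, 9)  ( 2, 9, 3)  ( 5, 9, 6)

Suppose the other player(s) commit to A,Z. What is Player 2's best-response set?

BR_2 = {T}

u_2(P vs A,Z) = 3
u_2(Q vs A,Z) = 3
u_2(R vs A,Z) = 0
u_2(S vs A,Z) = 2
u_2(T vs A,Z) = 6
max payoff 6 at {T}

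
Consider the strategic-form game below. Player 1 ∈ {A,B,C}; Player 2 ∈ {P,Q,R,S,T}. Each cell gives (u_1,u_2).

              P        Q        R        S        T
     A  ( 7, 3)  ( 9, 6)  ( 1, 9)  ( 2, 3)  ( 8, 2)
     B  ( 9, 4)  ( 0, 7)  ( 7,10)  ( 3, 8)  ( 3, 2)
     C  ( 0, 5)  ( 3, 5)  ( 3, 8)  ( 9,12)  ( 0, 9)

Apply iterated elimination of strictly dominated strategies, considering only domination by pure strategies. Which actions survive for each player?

IESDS → P1:{B,C} P2:{R,S}

P2 drop P (R beats it: A:9>3 B:10>4 C:8>5)
P2 drop Q (R beats it: A:9>6 B:10>7 C:8>5)
P2 drop T (S beats it: A:3>2 B:8>2 C:12>9)
P1 drop A (B beats it: R:7>1 S:3>2)
P1→{B,C} P2→{R,S}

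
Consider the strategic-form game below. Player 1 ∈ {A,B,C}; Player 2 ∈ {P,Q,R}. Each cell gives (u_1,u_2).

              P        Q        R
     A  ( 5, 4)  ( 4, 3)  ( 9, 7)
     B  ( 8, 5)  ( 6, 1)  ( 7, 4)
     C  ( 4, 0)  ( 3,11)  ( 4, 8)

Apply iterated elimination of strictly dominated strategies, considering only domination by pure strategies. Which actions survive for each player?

P1 drop C (A beats it: P:5>4 Q:4>3 R:9>4)
P2 drop Q (P beats it: A:4>3 B:5>1)
P1→{A,B} P2→{P,R}

IESDS → P1:{A,B} P2:{P,R}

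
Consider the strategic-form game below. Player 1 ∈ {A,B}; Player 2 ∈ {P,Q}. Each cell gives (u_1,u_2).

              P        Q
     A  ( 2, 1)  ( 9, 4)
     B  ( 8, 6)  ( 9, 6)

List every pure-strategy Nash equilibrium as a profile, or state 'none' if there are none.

(A,P): not NE [P1→B gives 8>2; P2→Q gives 4>1]
(A,Q): NE
(B,P): NE
(B,Q): NE

PSNE = {(A,Q), (B,P), (B,Q)}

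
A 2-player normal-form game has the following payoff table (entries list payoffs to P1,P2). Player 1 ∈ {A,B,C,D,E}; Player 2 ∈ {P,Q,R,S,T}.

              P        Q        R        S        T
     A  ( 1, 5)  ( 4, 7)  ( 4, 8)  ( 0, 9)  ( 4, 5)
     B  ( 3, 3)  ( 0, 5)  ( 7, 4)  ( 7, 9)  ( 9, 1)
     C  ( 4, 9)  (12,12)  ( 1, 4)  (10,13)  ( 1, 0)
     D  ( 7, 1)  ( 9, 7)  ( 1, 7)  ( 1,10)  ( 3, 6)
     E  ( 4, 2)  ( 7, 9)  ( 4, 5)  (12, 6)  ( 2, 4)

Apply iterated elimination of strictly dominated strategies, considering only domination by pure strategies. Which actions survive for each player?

IESDS → P1:{C,E} P2:{Q,S}

P2 drop P (Q beats it: A:7>5 B:5>3 C:12>9 D:7>1 E:9>2)
P2 drop R (S beats it: A:9>8 B:9>4 C:13>4 D:10>7 E:6>5)
P2 drop T (Q beats it: A:7>5 B:5>1 C:12>0 D:7>6 E:9>4)
P1 drop A (C beats it: Q:12>4 S:10>0)
P1 drop B (C beats it: Q:12>0 S:10>7)
P1 drop D (C beats it: Q:12>9 S:10>1)
P1→{C,E} P2→{Q,S}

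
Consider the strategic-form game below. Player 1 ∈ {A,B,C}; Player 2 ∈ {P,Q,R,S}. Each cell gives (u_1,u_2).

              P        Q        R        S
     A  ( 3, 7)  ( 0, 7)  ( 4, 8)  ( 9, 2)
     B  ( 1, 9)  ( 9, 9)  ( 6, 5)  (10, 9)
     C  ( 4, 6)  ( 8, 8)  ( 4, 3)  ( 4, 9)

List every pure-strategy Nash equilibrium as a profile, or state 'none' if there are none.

PSNE = {(B,Q), (B,S)}

(A,P): not NE [P1→C gives 4>3; P2→R gives 8>7]
(A,Q): not NE [P1→B gives 9>0; P2→R gives 8>7]
(A,R): not NE [P1→B gives 6>4]
(A,S): not NE [P1→B gives 10>9; P2→R gives 8>2]
(B,P): not NE [P1→C gives 4>1]
(B,Q): NE
(B,R): not NE [P2→S gives 9>5]
(B,S): NE
(C,P): not NE [P2→S gives 9>6]
(C,Q): not NE [P1→B gives 9>8; P2→S gives 9>8]
(C,R): not NE [P1→B gives 6>4; P2→S gives 9>3]
(C,S): not NE [P1→B gives 10>4]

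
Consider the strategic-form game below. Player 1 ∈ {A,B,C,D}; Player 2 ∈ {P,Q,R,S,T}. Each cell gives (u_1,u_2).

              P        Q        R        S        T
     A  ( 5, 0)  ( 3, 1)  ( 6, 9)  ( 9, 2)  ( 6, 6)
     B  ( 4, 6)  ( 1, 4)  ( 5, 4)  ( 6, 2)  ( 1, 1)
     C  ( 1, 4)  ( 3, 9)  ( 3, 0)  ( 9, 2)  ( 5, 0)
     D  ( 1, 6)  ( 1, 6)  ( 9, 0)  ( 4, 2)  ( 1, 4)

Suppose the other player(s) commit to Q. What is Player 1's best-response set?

u_1(A vs Q) = 3
u_1(B vs Q) = 1
u_1(C vs Q) = 3
u_1(D vs Q) = 1
max payoff 3 at {A,C}

argmax u_1 = {A,C}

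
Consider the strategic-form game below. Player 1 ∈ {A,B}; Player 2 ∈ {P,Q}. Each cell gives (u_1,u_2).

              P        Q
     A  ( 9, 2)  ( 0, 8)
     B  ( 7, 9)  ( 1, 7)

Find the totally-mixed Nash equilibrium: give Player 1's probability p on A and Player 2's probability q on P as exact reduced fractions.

P1 indiff ⇒ q·9+(1-q)·0 = q·7+(1-q)·1 ⇒ q(2) = (1-q)(1) ⇒ q = 1/3
P2 indiff ⇒ p·2+(1-p)·9 = p·8+(1-p)·7 ⇒ p(-6) = (1-p)(-2) ⇒ p = 1/4

(p,q) = (1/4, 1/3)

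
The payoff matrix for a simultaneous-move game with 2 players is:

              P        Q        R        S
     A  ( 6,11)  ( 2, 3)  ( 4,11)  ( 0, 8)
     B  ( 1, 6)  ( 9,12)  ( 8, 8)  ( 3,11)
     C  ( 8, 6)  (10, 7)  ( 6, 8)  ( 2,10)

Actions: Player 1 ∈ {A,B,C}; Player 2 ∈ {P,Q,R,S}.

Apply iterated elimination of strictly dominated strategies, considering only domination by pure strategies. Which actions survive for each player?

Remaining: P1:{B,C} P2:{Q,S}

P1 drop A (C beats it: P:8>6 Q:10>2 R:6>4 S:2>0)
P2 drop P (Q beats it: B:12>6 C:7>6)
P2 drop R (S beats it: B:11>8 C:10>8)
P1→{B,C} P2→{Q,S}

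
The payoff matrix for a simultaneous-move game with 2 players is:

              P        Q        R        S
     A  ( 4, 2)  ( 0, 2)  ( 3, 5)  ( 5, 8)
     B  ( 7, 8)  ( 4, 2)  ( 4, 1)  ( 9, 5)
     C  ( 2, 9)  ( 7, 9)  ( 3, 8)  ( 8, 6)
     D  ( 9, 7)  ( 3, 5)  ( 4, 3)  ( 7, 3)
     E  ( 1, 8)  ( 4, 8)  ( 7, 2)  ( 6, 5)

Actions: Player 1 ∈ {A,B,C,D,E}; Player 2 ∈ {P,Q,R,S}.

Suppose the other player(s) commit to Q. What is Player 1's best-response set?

u_1(A vs Q) = 0
u_1(B vs Q) = 4
u_1(C vs Q) = 7
u_1(D vs Q) = 3
u_1(E vs Q) = 4
max payoff 7 at {C}

BR_1 = {C}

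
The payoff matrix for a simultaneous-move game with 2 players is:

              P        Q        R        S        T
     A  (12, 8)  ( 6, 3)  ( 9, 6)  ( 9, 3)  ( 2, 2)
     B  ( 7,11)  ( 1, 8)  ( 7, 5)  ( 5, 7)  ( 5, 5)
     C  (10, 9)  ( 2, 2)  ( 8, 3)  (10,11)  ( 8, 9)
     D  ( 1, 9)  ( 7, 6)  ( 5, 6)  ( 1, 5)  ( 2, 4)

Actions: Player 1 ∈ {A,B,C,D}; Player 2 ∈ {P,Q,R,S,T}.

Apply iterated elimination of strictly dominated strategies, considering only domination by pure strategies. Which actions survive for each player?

P1 drop B (C beats it: P:10>7 Q:2>1 R:8>7 S:10>5 T:8>5)
P2 drop Q (P beats it: A:8>3 C:9>2 D:9>6)
P1 drop D (C beats it: P:10>1 R:8>5 S:10>1 T:8>2)
P2 drop R (P beats it: A:8>6 C:9>3)
P2 drop T (S beats it: A:3>2 C:11>9)
P1→{A,C} P2→{P,S}

Remaining: P1:{A,C} P2:{P,S}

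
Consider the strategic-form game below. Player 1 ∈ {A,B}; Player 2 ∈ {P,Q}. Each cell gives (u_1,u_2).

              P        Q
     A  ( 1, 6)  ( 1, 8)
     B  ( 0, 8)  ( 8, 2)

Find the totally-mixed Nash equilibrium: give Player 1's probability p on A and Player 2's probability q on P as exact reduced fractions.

(p,q) = (3/4, 7/8)

P1 indiff ⇒ q·1+(1-q)·1 = q·0+(1-q)·8 ⇒ q(1) = (1-q)(7) ⇒ q = 7/8
P2 indiff ⇒ p·6+(1-p)·8 = p·8+(1-p)·2 ⇒ p(-2) = (1-p)(-6) ⇒ p = 3/4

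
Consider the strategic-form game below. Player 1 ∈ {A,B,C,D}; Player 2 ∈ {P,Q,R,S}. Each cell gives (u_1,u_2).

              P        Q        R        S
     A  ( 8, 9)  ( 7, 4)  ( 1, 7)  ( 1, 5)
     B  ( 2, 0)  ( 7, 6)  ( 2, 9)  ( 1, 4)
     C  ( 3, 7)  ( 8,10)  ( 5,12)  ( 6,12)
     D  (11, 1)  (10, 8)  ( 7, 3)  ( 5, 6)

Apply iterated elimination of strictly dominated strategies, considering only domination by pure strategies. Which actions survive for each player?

P1 drop A (D beats it: P:11>8 Q:10>7 R:7>1 S:5>1)
P1 drop B (C beats it: P:3>2 Q:8>7 R:5>2 S:6>1)
P2 drop P (Q beats it: C:10>7 D:8>1)
P1→{C,D} P2→{Q,R,S}

Survivors P1:{C,D} P2:{Q,R,S}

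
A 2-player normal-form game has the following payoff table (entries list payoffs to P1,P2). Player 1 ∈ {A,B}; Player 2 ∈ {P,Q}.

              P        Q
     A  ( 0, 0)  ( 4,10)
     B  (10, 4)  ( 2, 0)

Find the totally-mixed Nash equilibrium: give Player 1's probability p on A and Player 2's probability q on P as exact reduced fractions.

P1 indiff ⇒ q·0+(1-q)·4 = q·10+(1-q)·2 ⇒ q(-10) = (1-q)(-2) ⇒ q = 1/6
P2 indiff ⇒ p·0+(1-p)·4 = p·10+(1-p)·0 ⇒ p(-10) = (1-p)(-4) ⇒ p = 2/7

p=2/7, q=1/6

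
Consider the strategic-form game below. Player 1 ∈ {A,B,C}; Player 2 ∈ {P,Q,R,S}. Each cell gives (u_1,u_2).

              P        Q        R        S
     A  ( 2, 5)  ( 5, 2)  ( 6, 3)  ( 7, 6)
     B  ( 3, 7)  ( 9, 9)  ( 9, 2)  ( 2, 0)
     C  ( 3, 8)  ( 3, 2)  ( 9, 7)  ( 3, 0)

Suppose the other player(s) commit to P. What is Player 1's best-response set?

argmax u_1 = {B,C}

u_1(A vs P) = 2
u_1(B vs P) = 3
u_1(C vs P) = 3
max payoff 3 at {B,C}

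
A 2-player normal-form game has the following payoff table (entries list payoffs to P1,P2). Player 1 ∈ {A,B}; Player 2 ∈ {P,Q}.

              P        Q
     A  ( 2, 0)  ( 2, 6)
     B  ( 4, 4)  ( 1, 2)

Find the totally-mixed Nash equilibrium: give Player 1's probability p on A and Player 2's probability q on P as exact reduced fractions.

P1 indiff ⇒ q·2+(1-q)·2 = q·4+(1-q)·1 ⇒ q(-2) = (1-q)(-1) ⇒ q = 1/3
P2 indiff ⇒ p·0+(1-p)·4 = p·6+(1-p)·2 ⇒ p(-6) = (1-p)(-2) ⇒ p = 1/4

p=1/4, q=1/3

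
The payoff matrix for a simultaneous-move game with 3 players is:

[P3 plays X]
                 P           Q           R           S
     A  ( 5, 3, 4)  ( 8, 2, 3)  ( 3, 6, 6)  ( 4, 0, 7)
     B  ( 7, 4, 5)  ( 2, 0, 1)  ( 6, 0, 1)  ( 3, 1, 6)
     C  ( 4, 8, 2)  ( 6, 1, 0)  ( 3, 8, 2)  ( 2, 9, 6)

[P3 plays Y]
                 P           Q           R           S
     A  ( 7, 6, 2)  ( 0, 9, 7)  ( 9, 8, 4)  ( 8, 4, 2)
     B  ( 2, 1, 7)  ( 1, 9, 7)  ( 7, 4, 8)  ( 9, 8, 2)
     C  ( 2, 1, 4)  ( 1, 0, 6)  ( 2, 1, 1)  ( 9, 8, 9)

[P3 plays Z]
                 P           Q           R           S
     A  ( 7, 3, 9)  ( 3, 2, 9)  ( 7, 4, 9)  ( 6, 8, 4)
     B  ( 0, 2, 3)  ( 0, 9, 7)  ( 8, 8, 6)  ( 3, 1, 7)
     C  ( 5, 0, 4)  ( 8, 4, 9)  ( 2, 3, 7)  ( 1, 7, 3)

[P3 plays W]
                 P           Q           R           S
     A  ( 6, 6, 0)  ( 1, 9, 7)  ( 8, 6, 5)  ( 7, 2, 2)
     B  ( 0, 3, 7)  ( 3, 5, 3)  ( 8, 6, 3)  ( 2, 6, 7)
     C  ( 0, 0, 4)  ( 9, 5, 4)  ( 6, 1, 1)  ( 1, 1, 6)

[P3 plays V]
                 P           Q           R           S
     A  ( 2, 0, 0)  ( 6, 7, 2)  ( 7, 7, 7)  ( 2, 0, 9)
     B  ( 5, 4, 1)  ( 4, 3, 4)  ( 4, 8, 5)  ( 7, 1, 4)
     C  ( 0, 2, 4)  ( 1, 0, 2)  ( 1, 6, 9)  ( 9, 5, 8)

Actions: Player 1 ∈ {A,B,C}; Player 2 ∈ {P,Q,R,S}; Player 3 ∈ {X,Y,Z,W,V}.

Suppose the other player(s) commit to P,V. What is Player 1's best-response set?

argmax u_1 = {B}

u_1(A vs P,V) = 2
u_1(B vs P,V) = 5
u_1(C vs P,V) = 0
max payoff 5 at {B}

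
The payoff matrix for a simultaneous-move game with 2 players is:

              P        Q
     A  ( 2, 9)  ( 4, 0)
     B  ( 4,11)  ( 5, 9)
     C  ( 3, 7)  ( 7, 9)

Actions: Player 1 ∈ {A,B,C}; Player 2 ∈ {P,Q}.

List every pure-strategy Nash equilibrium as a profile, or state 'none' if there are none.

Nash profiles: (B,P), (C,Q)

(A,P): not NE [P1→B gives 4>2]
(A,Q): not NE [P1→C gives 7>4; P2→P gives 9>0]
(B,P): NE
(B,Q): not NE [P1→C gives 7>5; P2→P gives 11>9]
(C,P): not NE [P1→B gives 4>3; P2→Q gives 9>7]
(C,Q): NE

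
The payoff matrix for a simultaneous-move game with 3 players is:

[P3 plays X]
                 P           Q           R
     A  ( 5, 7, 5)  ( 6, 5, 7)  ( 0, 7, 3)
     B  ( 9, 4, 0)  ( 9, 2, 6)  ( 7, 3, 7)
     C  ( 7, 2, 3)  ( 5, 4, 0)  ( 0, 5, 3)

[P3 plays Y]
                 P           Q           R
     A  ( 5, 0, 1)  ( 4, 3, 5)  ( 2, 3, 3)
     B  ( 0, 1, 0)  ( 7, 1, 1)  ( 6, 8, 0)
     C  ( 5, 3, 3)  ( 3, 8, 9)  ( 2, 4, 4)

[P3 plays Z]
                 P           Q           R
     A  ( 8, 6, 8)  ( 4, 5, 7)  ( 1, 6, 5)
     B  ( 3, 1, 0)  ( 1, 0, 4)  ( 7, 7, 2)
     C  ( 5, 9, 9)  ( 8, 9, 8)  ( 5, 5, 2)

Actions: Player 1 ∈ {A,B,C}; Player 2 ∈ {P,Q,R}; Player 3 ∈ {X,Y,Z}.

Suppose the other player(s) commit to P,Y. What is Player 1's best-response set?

u_1(A vs P,Y) = 5
u_1(B vs P,Y) = 0
u_1(C vs P,Y) = 5
max payoff 5 at {A,C}

argmax u_1 = {A,C}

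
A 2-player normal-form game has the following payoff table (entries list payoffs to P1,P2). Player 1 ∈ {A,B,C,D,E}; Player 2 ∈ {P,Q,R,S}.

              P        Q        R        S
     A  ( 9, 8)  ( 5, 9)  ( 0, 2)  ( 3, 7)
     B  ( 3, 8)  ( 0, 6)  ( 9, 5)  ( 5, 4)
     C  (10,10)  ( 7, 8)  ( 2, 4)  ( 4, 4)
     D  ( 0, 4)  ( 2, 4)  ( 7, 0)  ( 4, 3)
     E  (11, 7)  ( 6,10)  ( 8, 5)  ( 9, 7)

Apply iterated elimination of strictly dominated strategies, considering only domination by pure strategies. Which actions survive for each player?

P1 drop A (C beats it: P:10>9 Q:7>5 R:2>0 S:4>3)
P1 drop D (E beats it: P:11>0 Q:6>2 R:8>7 S:9>4)
P2 drop R (P beats it: B:8>5 C:10>4 E:7>5)
P1 drop B (E beats it: P:11>3 Q:6>0 S:9>5)
P2 drop S (Q beats it: C:8>4 E:10>7)
P1→{C,E} P2→{P,Q}

IESDS → P1:{C,E} P2:{P,Q}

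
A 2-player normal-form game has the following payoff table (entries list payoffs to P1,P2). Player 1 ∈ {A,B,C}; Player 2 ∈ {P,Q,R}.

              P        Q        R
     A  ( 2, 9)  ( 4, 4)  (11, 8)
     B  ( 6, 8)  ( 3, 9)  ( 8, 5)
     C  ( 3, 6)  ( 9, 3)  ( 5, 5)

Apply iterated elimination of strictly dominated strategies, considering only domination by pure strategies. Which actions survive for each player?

Remaining: P1:{B,C} P2:{P,Q}

P2 drop R (P beats it: A:9>8 B:8>5 C:6>5)
P1 drop A (C beats it: P:3>2 Q:9>4)
P1→{B,C} P2→{P,Q}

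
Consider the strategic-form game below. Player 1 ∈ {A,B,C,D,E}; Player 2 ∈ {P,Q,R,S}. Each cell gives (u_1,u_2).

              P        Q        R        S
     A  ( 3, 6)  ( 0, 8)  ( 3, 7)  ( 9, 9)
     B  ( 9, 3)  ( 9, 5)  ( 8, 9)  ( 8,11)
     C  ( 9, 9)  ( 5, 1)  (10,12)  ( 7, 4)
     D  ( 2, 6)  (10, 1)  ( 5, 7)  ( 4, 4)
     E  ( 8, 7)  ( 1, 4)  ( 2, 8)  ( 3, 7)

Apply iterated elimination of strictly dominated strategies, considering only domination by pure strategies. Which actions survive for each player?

Remaining: P1:{A,B,C} P2:{R,S}

P1 drop E (B beats it: P:9>8 Q:9>1 R:8>2 S:8>3)
P2 drop P (R beats it: A:7>6 B:9>3 C:12>9 D:7>6)
P2 drop Q (S beats it: A:9>8 B:11>5 C:4>1 D:4>1)
P1 drop D (B beats it: R:8>5 S:8>4)
P1→{A,B,C} P2→{R,S}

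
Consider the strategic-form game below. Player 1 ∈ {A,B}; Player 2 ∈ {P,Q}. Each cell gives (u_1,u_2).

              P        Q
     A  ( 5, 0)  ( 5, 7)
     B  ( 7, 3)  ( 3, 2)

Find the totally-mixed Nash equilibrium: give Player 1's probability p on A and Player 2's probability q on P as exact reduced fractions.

P1 mixes 1/8 on A; P2 mixes 1/2 on P

P1 indiff ⇒ q·5+(1-q)·5 = q·7+(1-q)·3 ⇒ q(-2) = (1-q)(-2) ⇒ q = 1/2
P2 indiff ⇒ p·0+(1-p)·3 = p·7+(1-p)·2 ⇒ p(-7) = (1-p)(-1) ⇒ p = 1/8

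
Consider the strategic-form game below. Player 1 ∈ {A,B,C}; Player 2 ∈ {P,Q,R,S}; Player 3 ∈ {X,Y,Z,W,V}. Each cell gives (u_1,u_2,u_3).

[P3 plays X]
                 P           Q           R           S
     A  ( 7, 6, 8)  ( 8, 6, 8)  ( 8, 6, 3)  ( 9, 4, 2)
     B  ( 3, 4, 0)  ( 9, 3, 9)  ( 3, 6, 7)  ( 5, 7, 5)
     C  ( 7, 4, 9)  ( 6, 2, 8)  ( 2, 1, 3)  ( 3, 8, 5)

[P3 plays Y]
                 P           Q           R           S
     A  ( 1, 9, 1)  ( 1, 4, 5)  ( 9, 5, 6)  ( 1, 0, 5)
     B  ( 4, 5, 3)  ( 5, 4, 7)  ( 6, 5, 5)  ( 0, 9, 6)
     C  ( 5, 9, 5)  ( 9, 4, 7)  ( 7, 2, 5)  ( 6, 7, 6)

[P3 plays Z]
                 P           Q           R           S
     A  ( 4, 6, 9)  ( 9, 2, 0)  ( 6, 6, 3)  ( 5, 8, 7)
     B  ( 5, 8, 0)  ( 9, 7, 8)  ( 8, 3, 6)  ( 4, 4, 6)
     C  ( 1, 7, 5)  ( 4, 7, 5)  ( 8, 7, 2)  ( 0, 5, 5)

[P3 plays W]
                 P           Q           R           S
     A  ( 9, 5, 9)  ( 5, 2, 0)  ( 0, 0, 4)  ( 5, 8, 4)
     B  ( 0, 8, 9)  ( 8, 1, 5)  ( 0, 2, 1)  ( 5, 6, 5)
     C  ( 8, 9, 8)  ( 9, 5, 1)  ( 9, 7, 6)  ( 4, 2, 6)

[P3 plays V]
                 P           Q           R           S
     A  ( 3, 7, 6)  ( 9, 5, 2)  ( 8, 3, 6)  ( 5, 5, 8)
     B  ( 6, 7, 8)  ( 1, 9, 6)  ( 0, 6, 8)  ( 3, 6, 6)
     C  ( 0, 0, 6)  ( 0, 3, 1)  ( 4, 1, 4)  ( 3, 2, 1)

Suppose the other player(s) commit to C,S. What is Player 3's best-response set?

argmax u_3 = {Y,W}

u_3(X vs C,S) = 5
u_3(Y vs C,S) = 6
u_3(Z vs C,S) = 5
u_3(W vs C,S) = 6
u_3(V vs C,S) = 1
max payoff 6 at {Y,W}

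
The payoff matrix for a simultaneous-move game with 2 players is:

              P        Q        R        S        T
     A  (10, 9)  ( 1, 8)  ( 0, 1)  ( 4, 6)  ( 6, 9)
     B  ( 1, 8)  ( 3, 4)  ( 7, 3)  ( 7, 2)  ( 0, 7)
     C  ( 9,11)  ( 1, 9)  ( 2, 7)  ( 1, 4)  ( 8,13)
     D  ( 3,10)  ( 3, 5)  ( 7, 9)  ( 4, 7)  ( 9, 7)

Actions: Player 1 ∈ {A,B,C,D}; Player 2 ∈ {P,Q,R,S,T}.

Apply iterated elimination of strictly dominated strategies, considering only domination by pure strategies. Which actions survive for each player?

P2 drop Q (P beats it: A:9>8 B:8>4 C:11>9 D:10>5)
P2 drop R (P beats it: A:9>1 B:8>3 C:11>7 D:10>9)
P2 drop S (P beats it: A:9>6 B:8>2 C:11>4 D:10>7)
P1 drop B (A beats it: P:10>1 T:6>0)
P1→{A,C,D} P2→{P,T}

Remaining: P1:{A,C,D} P2:{P,T}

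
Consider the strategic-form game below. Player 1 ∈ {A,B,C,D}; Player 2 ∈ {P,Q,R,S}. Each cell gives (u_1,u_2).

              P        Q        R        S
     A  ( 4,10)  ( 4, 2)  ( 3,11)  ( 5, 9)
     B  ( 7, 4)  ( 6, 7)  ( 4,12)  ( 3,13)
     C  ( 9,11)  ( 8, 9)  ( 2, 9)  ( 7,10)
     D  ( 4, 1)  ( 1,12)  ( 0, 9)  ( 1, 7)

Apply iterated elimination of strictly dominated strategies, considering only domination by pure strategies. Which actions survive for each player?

Remaining: P1:{A,B,C} P2:{P,R,S}

P1 drop D (B beats it: P:7>4 Q:6>1 R:4>0 S:3>1)
P2 drop Q (S beats it: A:9>2 B:13>7 C:10>9)
P1→{A,B,C} P2→{P,R,S}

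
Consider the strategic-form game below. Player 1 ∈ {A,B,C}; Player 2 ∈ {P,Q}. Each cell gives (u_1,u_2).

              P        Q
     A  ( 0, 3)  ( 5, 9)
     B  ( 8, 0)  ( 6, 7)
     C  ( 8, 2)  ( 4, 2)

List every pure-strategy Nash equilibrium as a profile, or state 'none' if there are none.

Nash profiles: (B,Q), (C,P)

(A,P): not NE [P1→C gives 8>0; P2→Q gives 9>3]
(A,Q): not NE [P1→B gives 6>5]
(B,P): not NE [P2→Q gives 7>0]
(B,Q): NE
(C,P): NE
(C,Q): not NE [P1→B gives 6>4]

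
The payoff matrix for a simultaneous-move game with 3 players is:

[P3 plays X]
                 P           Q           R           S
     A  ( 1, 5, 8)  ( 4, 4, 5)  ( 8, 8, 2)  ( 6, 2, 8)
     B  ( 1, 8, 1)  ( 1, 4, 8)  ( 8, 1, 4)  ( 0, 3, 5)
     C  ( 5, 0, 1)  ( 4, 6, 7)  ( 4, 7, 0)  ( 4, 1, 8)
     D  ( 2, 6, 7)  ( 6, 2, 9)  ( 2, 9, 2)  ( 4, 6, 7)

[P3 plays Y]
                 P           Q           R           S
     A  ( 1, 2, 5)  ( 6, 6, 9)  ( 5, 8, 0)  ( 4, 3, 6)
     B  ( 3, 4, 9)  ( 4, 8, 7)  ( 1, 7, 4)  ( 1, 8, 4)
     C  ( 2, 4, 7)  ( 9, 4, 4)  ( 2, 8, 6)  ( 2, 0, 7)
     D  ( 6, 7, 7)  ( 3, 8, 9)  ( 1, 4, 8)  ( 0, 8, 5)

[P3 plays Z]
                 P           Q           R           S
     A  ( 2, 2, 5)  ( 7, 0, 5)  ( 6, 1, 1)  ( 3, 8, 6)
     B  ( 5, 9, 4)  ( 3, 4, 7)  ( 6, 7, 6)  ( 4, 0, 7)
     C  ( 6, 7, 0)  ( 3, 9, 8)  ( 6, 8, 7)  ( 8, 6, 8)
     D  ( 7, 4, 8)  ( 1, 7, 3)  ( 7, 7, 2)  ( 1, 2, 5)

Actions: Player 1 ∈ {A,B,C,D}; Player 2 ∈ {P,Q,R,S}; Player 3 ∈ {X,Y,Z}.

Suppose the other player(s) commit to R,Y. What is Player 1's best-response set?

BR_1 = {A}

u_1(A vs R,Y) = 5
u_1(B vs R,Y) = 1
u_1(C vs R,Y) = 2
u_1(D vs R,Y) = 1
max payoff 5 at {A}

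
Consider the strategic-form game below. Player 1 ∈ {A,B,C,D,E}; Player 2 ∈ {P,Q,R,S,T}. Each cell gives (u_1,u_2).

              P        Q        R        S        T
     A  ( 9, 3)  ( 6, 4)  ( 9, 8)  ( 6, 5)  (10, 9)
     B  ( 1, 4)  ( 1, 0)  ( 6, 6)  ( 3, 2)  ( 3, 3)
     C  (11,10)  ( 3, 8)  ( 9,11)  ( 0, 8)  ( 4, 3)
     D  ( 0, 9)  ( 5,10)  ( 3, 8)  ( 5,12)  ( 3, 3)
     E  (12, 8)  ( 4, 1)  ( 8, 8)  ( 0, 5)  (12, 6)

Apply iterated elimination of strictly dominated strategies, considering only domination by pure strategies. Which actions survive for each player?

P1 drop B (A beats it: P:9>1 Q:6>1 R:9>6 S:6>3 T:10>3)
P1 drop D (A beats it: P:9>0 Q:6>5 R:9>3 S:6>5 T:10>3)
P2 drop Q (R beats it: A:8>4 C:11>8 E:8>1)
P2 drop S (R beats it: A:8>5 C:11>8 E:8>5)
P1→{A,C,E} P2→{P,R,T}

Survivors P1:{A,C,E} P2:{P,R,T}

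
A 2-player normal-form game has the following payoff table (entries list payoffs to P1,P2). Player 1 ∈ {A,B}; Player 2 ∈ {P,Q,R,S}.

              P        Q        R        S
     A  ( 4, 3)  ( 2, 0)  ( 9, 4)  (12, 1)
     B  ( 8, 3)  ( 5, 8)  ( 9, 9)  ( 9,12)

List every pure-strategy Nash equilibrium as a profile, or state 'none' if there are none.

(A,P): not NE [P1→B gives 8>4; P2→R gives 4>3]
(A,Q): not NE [P1→B gives 5>2; P2→R gives 4>0]
(A,R): NE
(A,S): not NE [P2→R gives 4>1]
(B,P): not NE [P2→S gives 12>3]
(B,Q): not NE [P2→S gives 12>8]
(B,R): not NE [P2→S gives 12>9]
(B,S): not NE [P1→A gives 12>9]

NE set: (A,R)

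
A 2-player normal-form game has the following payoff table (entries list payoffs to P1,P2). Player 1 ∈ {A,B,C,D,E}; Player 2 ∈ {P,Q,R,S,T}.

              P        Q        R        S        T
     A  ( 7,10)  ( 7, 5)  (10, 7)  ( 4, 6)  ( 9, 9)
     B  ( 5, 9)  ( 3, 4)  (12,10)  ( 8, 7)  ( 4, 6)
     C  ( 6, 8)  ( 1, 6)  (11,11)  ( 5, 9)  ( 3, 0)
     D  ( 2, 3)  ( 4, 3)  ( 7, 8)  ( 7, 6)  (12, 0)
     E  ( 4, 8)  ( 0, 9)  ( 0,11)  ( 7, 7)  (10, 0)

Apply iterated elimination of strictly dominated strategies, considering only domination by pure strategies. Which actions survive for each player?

Survivors P1:{A,B,C} P2:{P,R}

P2 drop Q (R beats it: A:7>5 B:10>4 C:11>6 D:8>3 E:11>9)
P2 drop S (R beats it: A:7>6 B:10>7 C:11>9 D:8>6 E:11>7)
P2 drop T (P beats it: A:10>9 B:9>6 C:8>0 D:3>0 E:8>0)
P1 drop D (A beats it: P:7>2 R:10>7)
P1 drop E (A beats it: P:7>4 R:10>0)
P1→{A,B,C} P2→{P,R}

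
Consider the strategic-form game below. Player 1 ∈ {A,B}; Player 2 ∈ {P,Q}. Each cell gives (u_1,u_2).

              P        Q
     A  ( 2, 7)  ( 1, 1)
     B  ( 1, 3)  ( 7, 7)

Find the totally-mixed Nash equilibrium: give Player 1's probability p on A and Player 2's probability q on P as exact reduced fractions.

p=2/5, q=6/7

P1 indiff ⇒ q·2+(1-q)·1 = q·1+(1-q)·7 ⇒ q(1) = (1-q)(6) ⇒ q = 6/7
P2 indiff ⇒ p·7+(1-p)·3 = p·1+(1-p)·7 ⇒ p(6) = (1-p)(4) ⇒ p = 2/5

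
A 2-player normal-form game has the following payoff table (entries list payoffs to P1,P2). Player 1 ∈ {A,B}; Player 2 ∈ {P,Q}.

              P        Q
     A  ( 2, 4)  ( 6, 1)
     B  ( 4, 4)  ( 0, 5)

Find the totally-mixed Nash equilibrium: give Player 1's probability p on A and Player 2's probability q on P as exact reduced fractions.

p=1/4, q=3/4

P1 indiff ⇒ q·2+(1-q)·6 = q·4+(1-q)·0 ⇒ q(-2) = (1-q)(-6) ⇒ q = 3/4
P2 indiff ⇒ p·4+(1-p)·4 = p·1+(1-p)·5 ⇒ p(3) = (1-p)(1) ⇒ p = 1/4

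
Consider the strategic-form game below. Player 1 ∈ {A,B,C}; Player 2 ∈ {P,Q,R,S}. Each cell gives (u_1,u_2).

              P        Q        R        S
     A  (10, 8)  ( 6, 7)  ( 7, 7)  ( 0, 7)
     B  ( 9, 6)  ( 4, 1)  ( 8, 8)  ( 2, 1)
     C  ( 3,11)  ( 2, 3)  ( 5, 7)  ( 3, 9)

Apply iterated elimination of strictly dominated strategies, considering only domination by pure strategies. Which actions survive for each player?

Remaining: P1:{A,B} P2:{P,R}

P2 drop Q (P beats it: A:8>7 B:6>1 C:11>3)
P2 drop S (P beats it: A:8>7 B:6>1 C:11>9)
P1 drop C (A beats it: P:10>3 R:7>5)
P1→{A,B} P2→{P,R}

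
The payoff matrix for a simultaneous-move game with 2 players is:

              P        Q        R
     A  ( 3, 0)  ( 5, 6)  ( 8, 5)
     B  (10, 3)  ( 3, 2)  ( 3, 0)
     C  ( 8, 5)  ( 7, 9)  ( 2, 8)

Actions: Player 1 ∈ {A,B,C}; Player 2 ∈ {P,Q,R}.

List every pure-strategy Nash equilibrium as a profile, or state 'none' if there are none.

(A,P): not NE [P1→B gives 10>3; P2→Q gives 6>0]
(A,Q): not NE [P1→C gives 7>5]
(A,R): not NE [P2→Q gives 6>5]
(B,P): NE
(B,Q): not NE [P1→C gives 7>3; P2→P gives 3>2]
(B,R): not NE [P1→A gives 8>3; P2→P gives 3>0]
(C,P): not NE [P1→B gives 10>8; P2→Q gives 9>5]
(C,Q): NE
(C,R): not NE [P1→A gives 8>2; P2→Q gives 9>8]

Nash profiles: (B,P), (C,Q)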